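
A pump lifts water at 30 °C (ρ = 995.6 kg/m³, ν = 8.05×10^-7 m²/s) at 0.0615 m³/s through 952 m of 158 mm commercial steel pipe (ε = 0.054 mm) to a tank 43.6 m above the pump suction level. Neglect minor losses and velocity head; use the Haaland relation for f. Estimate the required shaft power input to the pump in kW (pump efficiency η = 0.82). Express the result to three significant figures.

V = 4Q/(πD²) = 3.137 m/s; Re = 6.16×10^5; ε/D = 3.42×10^-4; f = 0.01630
h_f = f(L/D)V²/2g = 49.24 m
Total head H = z + h_f = 43.6 + 49.24 = 92.84 m
P_hyd = ρgQH = 995.6·9.81·0.0615·92.84 = 55.76 kW
P_shaft = P_hyd/η = 55.76/0.82 = 68.00 kW

P_shaft ≈ 68.0 kW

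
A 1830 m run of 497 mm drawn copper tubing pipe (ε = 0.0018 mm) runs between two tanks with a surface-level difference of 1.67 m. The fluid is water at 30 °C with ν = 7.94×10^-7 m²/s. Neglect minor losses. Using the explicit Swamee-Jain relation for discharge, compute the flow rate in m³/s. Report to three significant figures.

Swamee-Jain (Type II): Q = -0.965·√(gD⁵h_f/L)·ln[ε/(3.7D) + √(3.17ν²L/(gD³h_f))]
√(gD⁵h_f/L) = √(9.81·0.497⁵·1.67/1830) = 0.01648
ε/(3.7D) = 9.79×10^-7; √(3.17ν²L/(gD³h_f)) = 4.26×10^-5
Q = -0.965·0.01648·ln(4.362×10^-5) = 0.1596 m³/s
Check: V = 0.823 m/s, Re = 5.15×10^5, f = 0.01308, h_f = 1.66 m ≈ 1.67 m ✓

Q ≈ 0.160 m³/s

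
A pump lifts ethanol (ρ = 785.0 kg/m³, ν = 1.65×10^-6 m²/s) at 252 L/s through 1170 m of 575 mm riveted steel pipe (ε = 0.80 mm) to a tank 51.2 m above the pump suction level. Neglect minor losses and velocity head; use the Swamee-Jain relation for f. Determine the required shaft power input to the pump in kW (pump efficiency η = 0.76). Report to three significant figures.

V = 4Q/(πD²) = 0.9705 m/s; Re = 3.38×10^5; ε/D = 0.00139; f = 0.02215
h_f = f(L/D)V²/2g = 2.163 m
Total head H = z + h_f = 51.2 + 2.163 = 53.36 m
P_hyd = ρgQH = 785.0·9.81·0.252·53.36 = 103.6 kW
P_shaft = P_hyd/η = 103.6/0.76 = 136.3 kW

P_shaft ≈ 136 kW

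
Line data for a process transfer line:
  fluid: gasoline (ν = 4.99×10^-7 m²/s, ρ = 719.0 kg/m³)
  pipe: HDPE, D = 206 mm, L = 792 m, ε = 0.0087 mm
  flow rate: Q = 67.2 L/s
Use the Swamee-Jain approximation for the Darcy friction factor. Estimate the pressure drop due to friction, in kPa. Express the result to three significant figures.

Δp ≈ 72.0 kPa

V = 4Q/(πD²) = 4·0.0672/(π·0.206²) = 2.016 m/s
Re = VD/ν = 2.016·0.206/4.99×10^-7 = 8.32×10^5 → turbulent
ε/D = 0.0087/206 = 4.22×10^-5
Swamee-Jain: f = 0.01282
h_f = f(L/D)V²/(2g) = 0.01282·(792/0.206)·2.016²/(2·9.81) = 10.21 m
Δp = ρg·h_f = 719.0·9.81·10.21 = 72.03 kPa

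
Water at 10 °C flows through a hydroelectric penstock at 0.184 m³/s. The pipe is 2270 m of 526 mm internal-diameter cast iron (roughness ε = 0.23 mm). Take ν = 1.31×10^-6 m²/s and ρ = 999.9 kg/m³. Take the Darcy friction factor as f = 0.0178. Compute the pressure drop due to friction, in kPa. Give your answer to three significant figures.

V = 4Q/(πD²) = 4·0.184/(π·0.526²) = 0.8468 m/s
h_f = f(L/D)V²/(2g) = 0.01780·(2270/0.526)·0.8468²/(2·9.81) = 2.807 m
Δp = ρg·h_f = 999.9·9.81·2.807 = 27.54 kPa

Δp ≈ 27.5 kPa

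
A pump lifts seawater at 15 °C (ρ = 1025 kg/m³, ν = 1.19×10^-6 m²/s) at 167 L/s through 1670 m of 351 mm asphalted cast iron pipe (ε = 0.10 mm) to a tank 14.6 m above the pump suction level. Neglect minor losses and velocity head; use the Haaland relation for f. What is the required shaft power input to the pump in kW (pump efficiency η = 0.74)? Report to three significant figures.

P_shaft ≈ 59.4 kW

V = 4Q/(πD²) = 1.726 m/s; Re = 5.09×10^5; ε/D = 2.85×10^-4; f = 0.01601
h_f = f(L/D)V²/2g = 11.57 m
Total head H = z + h_f = 14.6 + 11.57 = 26.17 m
P_hyd = ρgQH = 1025·9.81·0.167·26.17 = 43.94 kW
P_shaft = P_hyd/η = 43.94/0.74 = 59.38 kW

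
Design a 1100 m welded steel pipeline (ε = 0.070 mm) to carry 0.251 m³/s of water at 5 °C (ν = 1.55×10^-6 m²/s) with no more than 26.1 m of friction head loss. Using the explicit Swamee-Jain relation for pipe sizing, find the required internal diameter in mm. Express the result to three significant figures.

D ≈ 325 mm

Swamee-Jain (Type III): D = 0.66·[ε^1.25·(LQ²/(gh_f))^4.75 + ν·Q^9.4·(L/(gh_f))^5.2]^0.04
LQ²/(gh_f) = 0.2707; L/(gh_f) = 4.296
Term 1 = ε^1.25·(…)^4.75 = 1.29×10^-8; Term 2 = ν·Q^9.4·(…)^5.2 = 6.91×10^-9
D = 0.66·(1.29×10^-8 + 6.91×10^-9)^0.04 = 0.3246 m = 325 mm
Check: V = 3.03 m/s, Re = 6.35×10^5, f = 0.01537, h_f = 24.4 m ≈ 26.1 m ✓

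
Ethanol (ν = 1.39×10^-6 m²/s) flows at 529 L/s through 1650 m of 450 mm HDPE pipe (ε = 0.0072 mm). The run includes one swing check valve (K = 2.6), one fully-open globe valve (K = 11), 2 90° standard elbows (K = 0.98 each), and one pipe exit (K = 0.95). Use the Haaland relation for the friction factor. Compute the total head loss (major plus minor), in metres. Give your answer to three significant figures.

V = 4Q/(πD²) = 3.326 m/s; V²/2g = 0.5639 m
Re = 1.08×10^6, ε/D = 1.60×10^-5 → f = 0.01176 (Haaland)
Major: h_f = f(L/D)·V²/2g = 0.01176·3667·0.5639 = 24.31 m
Minor: ΣK = 16.5; h_m = ΣK·V²/2g = 9.310 m
Total H_L = 24.31 + 9.310 = 33.62 m

H_L ≈ 33.6 m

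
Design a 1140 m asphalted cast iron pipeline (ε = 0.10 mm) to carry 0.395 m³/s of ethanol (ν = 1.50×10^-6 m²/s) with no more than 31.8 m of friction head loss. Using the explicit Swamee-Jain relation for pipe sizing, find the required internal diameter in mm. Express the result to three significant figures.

Swamee-Jain (Type III): D = 0.66·[ε^1.25·(LQ²/(gh_f))^4.75 + ν·Q^9.4·(L/(gh_f))^5.2]^0.04
LQ²/(gh_f) = 0.5702; L/(gh_f) = 3.654
Term 1 = ε^1.25·(…)^4.75 = 6.93×10^-7; Term 2 = ν·Q^9.4·(…)^5.2 = 2.05×10^-7
D = 0.66·(6.93×10^-7 + 2.05×10^-7)^0.04 = 0.3782 m = 378 mm
Check: V = 3.52 m/s, Re = 8.87×10^5, f = 0.01552, h_f = 29.5 m ≈ 31.8 m ✓

D ≈ 378 mm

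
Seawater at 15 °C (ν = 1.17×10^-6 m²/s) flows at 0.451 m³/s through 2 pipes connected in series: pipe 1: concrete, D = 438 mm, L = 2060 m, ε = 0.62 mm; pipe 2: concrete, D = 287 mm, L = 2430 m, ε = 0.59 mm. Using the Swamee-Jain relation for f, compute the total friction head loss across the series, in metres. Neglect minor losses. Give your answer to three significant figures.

Pipe 1: V = 2.993 m/s, Re = 1.12×10^6, ε/D = 0.00142, f = 0.02170, h_1 = f(L/D)V²/2g = 46.60 m
Pipe 2: V = 6.971 m/s, Re = 1.71×10^6, ε/D = 0.00206, f = 0.02375, h_2 = f(L/D)V²/2g = 498.1 m
Series → Q common, losses add: H = Σh = 544.7 m

H ≈ 545 m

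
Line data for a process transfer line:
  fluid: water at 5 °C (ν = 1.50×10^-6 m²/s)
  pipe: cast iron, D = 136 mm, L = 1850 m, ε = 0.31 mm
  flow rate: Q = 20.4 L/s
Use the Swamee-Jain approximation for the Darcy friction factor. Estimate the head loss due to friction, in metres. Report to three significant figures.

V = 4Q/(πD²) = 4·0.0204/(π·0.136²) = 1.404 m/s
Re = VD/ν = 1.404·0.136/1.50×10^-6 = 1.27×10^5 → turbulent
ε/D = 0.31/136 = 0.00228
Swamee-Jain: f = 0.02572
h_f = f(L/D)V²/(2g) = 0.02572·(1850/0.136)·1.404²/(2·9.81) = 35.16 m

h_f ≈ 35.2 m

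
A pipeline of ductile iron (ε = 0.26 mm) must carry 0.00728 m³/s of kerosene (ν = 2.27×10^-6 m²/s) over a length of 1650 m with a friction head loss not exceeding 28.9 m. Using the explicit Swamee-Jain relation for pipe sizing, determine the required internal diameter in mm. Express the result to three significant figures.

D ≈ 94.9 mm

Swamee-Jain (Type III): D = 0.66·[ε^1.25·(LQ²/(gh_f))^4.75 + ν·Q^9.4·(L/(gh_f))^5.2]^0.04
LQ²/(gh_f) = 3.084×10^-4; L/(gh_f) = 5.820
Term 1 = ε^1.25·(…)^4.75 = 6.96×10^-22; Term 2 = ν·Q^9.4·(…)^5.2 = 1.73×10^-22
D = 0.66·(6.96×10^-22 + 1.73×10^-22)^0.04 = 0.09486 m = 94.9 mm
Check: V = 1.03 m/s, Re = 4.30×10^4, f = 0.02878, h_f = 27.1 m ≈ 28.9 m ✓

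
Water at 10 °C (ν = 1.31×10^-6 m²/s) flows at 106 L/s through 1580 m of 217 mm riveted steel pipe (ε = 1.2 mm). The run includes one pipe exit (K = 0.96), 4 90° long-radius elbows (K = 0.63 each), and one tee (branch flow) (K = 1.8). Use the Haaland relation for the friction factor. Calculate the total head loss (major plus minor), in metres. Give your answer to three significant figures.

H_L ≈ 98.4 m

V = 4Q/(πD²) = 2.866 m/s; V²/2g = 0.4187 m
Re = 4.75×10^5, ε/D = 0.00553 → f = 0.03155 (Haaland)
Major: h_f = f(L/D)·V²/2g = 0.03155·7281·0.4187 = 96.18 m
Minor: ΣK = 5.28; h_m = ΣK·V²/2g = 2.211 m
Total H_L = 96.18 + 2.211 = 98.39 m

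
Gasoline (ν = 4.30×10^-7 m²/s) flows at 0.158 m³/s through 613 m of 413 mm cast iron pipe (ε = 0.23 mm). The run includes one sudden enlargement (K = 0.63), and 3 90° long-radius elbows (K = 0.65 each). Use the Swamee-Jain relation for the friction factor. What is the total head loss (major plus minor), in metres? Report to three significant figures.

V = 4Q/(πD²) = 1.179 m/s; V²/2g = 0.07090 m
Re = 1.13×10^6, ε/D = 5.57×10^-4 → f = 0.01762 (Swamee-Jain)
Major: h_f = f(L/D)·V²/2g = 0.01762·1484·0.07090 = 1.854 m
Minor: ΣK = 2.58; h_m = ΣK·V²/2g = 0.1829 m
Total H_L = 1.854 + 0.1829 = 2.037 m

H_L ≈ 2.04 m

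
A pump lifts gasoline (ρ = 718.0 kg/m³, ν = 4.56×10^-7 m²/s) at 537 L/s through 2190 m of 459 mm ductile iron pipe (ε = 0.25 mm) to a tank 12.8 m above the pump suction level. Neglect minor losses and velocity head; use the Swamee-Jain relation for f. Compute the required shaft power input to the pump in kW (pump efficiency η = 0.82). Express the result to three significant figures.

P_shaft ≈ 263 kW

V = 4Q/(πD²) = 3.245 m/s; Re = 3.27×10^6; ε/D = 5.45×10^-4; f = 0.01723
h_f = f(L/D)V²/2g = 44.12 m
Total head H = z + h_f = 12.8 + 44.12 = 56.92 m
P_hyd = ρgQH = 718.0·9.81·0.537·56.92 = 215.3 kW
P_shaft = P_hyd/η = 215.3/0.82 = 262.6 kW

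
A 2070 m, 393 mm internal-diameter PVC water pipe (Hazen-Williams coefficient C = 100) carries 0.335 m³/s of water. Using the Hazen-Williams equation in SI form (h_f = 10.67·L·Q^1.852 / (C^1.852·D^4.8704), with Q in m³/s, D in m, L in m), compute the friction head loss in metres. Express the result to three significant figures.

h_f ≈ 54.4 m

h_f = 10.67·2070·0.335^1.852 / (100^1.852·0.393^4.8704) = 54.45 m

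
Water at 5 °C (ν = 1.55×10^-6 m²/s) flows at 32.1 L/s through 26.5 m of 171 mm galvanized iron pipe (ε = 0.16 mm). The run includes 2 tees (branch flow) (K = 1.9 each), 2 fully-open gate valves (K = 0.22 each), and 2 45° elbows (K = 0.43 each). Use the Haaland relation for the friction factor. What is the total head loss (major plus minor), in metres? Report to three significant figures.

H_L ≈ 0.832 m

V = 4Q/(πD²) = 1.398 m/s; V²/2g = 0.09957 m
Re = 1.54×10^5, ε/D = 9.36×10^-4 → f = 0.02099 (Haaland)
Major: h_f = f(L/D)·V²/2g = 0.02099·155.0·0.09957 = 0.3239 m
Minor: ΣK = 5.10; h_m = ΣK·V²/2g = 0.5078 m
Total H_L = 0.3239 + 0.5078 = 0.8318 m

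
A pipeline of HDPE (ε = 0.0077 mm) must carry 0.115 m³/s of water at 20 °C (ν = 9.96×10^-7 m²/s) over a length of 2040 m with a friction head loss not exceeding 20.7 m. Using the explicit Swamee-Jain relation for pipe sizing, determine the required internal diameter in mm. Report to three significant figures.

D ≈ 273 mm

Swamee-Jain (Type III): D = 0.66·[ε^1.25·(LQ²/(gh_f))^4.75 + ν·Q^9.4·(L/(gh_f))^5.2]^0.04
LQ²/(gh_f) = 0.1329; L/(gh_f) = 10.05
Term 1 = ε^1.25·(…)^4.75 = 2.78×10^-11; Term 2 = ν·Q^9.4·(…)^5.2 = 2.39×10^-10
D = 0.66·(2.78×10^-11 + 2.39×10^-10)^0.04 = 0.2733 m = 273 mm
Check: V = 1.96 m/s, Re = 5.38×10^5, f = 0.01338, h_f = 19.6 m ≈ 20.7 m ✓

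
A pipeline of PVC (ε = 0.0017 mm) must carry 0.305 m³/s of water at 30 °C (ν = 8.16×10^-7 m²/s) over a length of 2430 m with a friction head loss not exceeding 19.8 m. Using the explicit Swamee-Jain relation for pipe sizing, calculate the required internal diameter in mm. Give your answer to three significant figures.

D ≈ 408 mm

Swamee-Jain (Type III): D = 0.66·[ε^1.25·(LQ²/(gh_f))^4.75 + ν·Q^9.4·(L/(gh_f))^5.2]^0.04
LQ²/(gh_f) = 1.164; L/(gh_f) = 12.51
Term 1 = ε^1.25·(…)^4.75 = 1.26×10^-7; Term 2 = ν·Q^9.4·(…)^5.2 = 5.89×10^-6
D = 0.66·(1.26×10^-7 + 5.89×10^-6)^0.04 = 0.4080 m = 408 mm
Check: V = 2.33 m/s, Re = 1.17×10^6, f = 0.01143, h_f = 18.9 m ≈ 19.8 m ✓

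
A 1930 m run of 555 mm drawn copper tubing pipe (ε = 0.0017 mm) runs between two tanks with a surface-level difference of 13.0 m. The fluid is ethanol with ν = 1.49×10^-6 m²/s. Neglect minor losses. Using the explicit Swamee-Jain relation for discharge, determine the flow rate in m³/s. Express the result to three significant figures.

Q ≈ 0.601 m³/s

Swamee-Jain (Type II): Q = -0.965·√(gD⁵h_f/L)·ln[ε/(3.7D) + √(3.17ν²L/(gD³h_f))]
√(gD⁵h_f/L) = √(9.81·0.555⁵·13.0/1930) = 0.05899
ε/(3.7D) = 8.28×10^-7; √(3.17ν²L/(gD³h_f)) = 2.50×10^-5
Q = -0.965·0.05899·ln(2.579×10^-5) = 0.6014 m³/s
Check: V = 2.49 m/s, Re = 9.26×10^5, f = 0.01183, h_f = 13.0 m ≈ 13.0 m ✓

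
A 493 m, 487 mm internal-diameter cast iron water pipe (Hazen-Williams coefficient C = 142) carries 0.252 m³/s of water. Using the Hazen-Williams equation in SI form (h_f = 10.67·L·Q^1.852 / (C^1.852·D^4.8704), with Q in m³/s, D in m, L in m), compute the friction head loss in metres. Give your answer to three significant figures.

h_f ≈ 1.41 m

h_f = 10.67·493·0.252^1.852 / (142^1.852·0.487^4.8704) = 1.407 m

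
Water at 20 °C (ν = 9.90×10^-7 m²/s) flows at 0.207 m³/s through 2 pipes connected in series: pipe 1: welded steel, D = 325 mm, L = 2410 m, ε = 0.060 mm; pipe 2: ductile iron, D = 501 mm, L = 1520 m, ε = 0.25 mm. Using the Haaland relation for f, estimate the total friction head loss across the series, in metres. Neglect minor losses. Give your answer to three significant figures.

Pipe 1: V = 2.495 m/s, Re = 8.19×10^5, ε/D = 1.85×10^-4, f = 0.01460, h_1 = f(L/D)V²/2g = 34.35 m
Pipe 2: V = 1.050 m/s, Re = 5.31×10^5, ε/D = 4.99×10^-4, f = 0.01752, h_2 = f(L/D)V²/2g = 2.988 m
Series → Q common, losses add: H = Σh = 37.33 m

H ≈ 37.3 m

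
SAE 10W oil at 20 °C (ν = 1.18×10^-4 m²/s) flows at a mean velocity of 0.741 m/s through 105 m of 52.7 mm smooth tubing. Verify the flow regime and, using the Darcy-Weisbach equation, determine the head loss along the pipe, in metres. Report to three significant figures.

h_f ≈ 10.8 m

Re = VD/ν = 0.741·0.05270/1.18×10^-4 = 331 → laminar (Re < 2300)
f = 64/Re = 0.1934
h_f = f(L/D)V²/(2g) = 0.1934·(105/0.05270)·0.741²/(2·9.81) = 10.78 m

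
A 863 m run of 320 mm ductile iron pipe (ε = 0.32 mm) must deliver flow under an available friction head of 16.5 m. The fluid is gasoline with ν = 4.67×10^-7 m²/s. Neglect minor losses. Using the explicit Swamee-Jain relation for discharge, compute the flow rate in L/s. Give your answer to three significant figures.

Swamee-Jain (Type II): Q = -0.965·√(gD⁵h_f/L)·ln[ε/(3.7D) + √(3.17ν²L/(gD³h_f))]
√(gD⁵h_f/L) = √(9.81·0.320⁵·16.5/863) = 0.02509
ε/(3.7D) = 2.70×10^-4; √(3.17ν²L/(gD³h_f)) = 1.06×10^-5
Q = -0.965·0.02509·ln(2.809×10^-4) = 0.1980 m³/s
Check: V = 2.46 m/s, Re = 1.69×10^6, f = 0.01988, h_f = 16.6 m ≈ 16.5 m ✓

Q ≈ 198 L/s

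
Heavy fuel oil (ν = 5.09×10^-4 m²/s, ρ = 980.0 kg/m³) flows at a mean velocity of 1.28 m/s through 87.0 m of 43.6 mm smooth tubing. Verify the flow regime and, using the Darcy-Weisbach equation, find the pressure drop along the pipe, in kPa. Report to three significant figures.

Δp ≈ 935 kPa

Re = VD/ν = 1.28·0.04360/5.09×10^-4 = 110 → laminar (Re < 2300)
f = 64/Re = 0.5837
h_f = f(L/D)V²/(2g) = 0.5837·(87.0/0.04360)·1.28²/(2·9.81) = 97.26 m
Δp = ρg·h_f = 980.0·9.81·97.26 = 935.1 kPa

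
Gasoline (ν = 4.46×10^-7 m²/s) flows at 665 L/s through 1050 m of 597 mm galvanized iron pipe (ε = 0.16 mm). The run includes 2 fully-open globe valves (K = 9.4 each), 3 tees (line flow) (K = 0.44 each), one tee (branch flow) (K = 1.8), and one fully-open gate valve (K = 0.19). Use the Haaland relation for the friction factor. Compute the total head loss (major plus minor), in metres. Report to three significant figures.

V = 4Q/(πD²) = 2.376 m/s; V²/2g = 0.2877 m
Re = 3.18×10^6, ε/D = 2.68×10^-4 → f = 0.01484 (Haaland)
Major: h_f = f(L/D)·V²/2g = 0.01484·1759·0.2877 = 7.510 m
Minor: ΣK = 22.1; h_m = ΣK·V²/2g = 6.360 m
Total H_L = 7.510 + 6.360 = 13.87 m

H_L ≈ 13.9 m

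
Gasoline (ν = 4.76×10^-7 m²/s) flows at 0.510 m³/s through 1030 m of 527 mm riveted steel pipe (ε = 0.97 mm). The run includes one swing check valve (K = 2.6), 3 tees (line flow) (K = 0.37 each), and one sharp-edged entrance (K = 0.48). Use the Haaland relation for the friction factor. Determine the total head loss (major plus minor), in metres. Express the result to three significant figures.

V = 4Q/(πD²) = 2.338 m/s; V²/2g = 0.2786 m
Re = 2.59×10^6, ε/D = 0.00184 → f = 0.02302 (Haaland)
Major: h_f = f(L/D)·V²/2g = 0.02302·1954·0.2786 = 12.54 m
Minor: ΣK = 4.19; h_m = ΣK·V²/2g = 1.167 m
Total H_L = 12.54 + 1.167 = 13.71 m

H_L ≈ 13.7 m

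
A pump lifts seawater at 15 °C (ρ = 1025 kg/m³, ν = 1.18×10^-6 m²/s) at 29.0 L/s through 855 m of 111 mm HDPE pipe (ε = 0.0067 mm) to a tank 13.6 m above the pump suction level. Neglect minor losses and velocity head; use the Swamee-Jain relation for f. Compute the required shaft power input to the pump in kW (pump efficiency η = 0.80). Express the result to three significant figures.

P_shaft ≈ 24.5 kW

V = 4Q/(πD²) = 2.997 m/s; Re = 2.82×10^5; ε/D = 6.04×10^-5; f = 0.01519
h_f = f(L/D)V²/2g = 53.56 m
Total head H = z + h_f = 13.6 + 53.56 = 67.16 m
P_hyd = ρgQH = 1025·9.81·0.0290·67.16 = 19.58 kW
P_shaft = P_hyd/η = 19.58/0.80 = 24.48 kW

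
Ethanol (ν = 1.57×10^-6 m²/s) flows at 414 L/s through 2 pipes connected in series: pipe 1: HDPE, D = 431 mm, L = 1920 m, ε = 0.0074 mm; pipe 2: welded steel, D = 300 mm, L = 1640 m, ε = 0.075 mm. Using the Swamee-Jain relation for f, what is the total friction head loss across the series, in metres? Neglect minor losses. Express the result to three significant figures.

Pipe 1: V = 2.838 m/s, Re = 7.79×10^5, ε/D = 1.72×10^-5, f = 0.01247, h_1 = f(L/D)V²/2g = 22.79 m
Pipe 2: V = 5.857 m/s, Re = 1.12×10^6, ε/D = 2.50×10^-4, f = 0.01521, h_2 = f(L/D)V²/2g = 145.4 m
Series → Q common, losses add: H = Σh = 168.1 m

H ≈ 168 m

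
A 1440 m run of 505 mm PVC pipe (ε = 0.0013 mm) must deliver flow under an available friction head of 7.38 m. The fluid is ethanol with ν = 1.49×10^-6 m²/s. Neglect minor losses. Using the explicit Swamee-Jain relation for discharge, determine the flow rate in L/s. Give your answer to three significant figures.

Swamee-Jain (Type II): Q = -0.965·√(gD⁵h_f/L)·ln[ε/(3.7D) + √(3.17ν²L/(gD³h_f))]
√(gD⁵h_f/L) = √(9.81·0.505⁵·7.38/1440) = 0.04064
ε/(3.7D) = 6.96×10^-7; √(3.17ν²L/(gD³h_f)) = 3.30×10^-5
Q = -0.965·0.04064·ln(3.366×10^-5) = 0.4039 m³/s
Check: V = 2.02 m/s, Re = 6.83×10^5, f = 0.01244, h_f = 7.35 m ≈ 7.38 m ✓

Q ≈ 404 L/s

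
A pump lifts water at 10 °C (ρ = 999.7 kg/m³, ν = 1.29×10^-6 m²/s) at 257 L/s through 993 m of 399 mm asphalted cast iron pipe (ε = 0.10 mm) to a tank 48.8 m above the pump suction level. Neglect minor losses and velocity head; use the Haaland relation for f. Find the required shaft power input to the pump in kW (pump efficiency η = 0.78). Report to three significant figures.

P_shaft ≈ 185 kW

V = 4Q/(πD²) = 2.055 m/s; Re = 6.36×10^5; ε/D = 2.51×10^-4; f = 0.01549
h_f = f(L/D)V²/2g = 8.303 m
Total head H = z + h_f = 48.8 + 8.303 = 57.10 m
P_hyd = ρgQH = 999.7·9.81·0.257·57.10 = 143.9 kW
P_shaft = P_hyd/η = 143.9/0.78 = 184.5 kW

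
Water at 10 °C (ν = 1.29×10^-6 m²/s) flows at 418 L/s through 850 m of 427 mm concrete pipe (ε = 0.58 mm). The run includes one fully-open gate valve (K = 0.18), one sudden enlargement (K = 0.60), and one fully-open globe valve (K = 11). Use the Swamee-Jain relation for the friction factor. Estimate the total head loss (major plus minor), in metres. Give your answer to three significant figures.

H_L ≈ 23.7 m

V = 4Q/(πD²) = 2.919 m/s; V²/2g = 0.4343 m
Re = 9.66×10^5, ε/D = 0.00136 → f = 0.02152 (Swamee-Jain)
Major: h_f = f(L/D)·V²/2g = 0.02152·1991·0.4343 = 18.61 m
Minor: ΣK = 11.8; h_m = ΣK·V²/2g = 5.116 m
Total H_L = 18.61 + 5.116 = 23.72 m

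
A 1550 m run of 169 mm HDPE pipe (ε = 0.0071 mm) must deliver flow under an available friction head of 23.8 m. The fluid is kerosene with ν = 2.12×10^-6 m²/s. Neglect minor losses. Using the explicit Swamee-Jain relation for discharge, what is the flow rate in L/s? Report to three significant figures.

Swamee-Jain (Type II): Q = -0.965·√(gD⁵h_f/L)·ln[ε/(3.7D) + √(3.17ν²L/(gD³h_f))]
√(gD⁵h_f/L) = √(9.81·0.169⁵·23.8/1550) = 0.004557
ε/(3.7D) = 1.14×10^-5; √(3.17ν²L/(gD³h_f)) = 1.40×10^-4
Q = -0.965·0.004557·ln(1.513×10^-4) = 0.03868 m³/s
Check: V = 1.72 m/s, Re = 1.37×10^5, f = 0.01704, h_f = 23.7 m ≈ 23.8 m ✓

Q ≈ 38.7 L/s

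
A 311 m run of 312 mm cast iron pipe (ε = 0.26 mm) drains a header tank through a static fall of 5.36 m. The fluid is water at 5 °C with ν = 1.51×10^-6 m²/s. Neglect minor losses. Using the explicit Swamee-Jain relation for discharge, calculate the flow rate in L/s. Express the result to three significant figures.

Swamee-Jain (Type II): Q = -0.965·√(gD⁵h_f/L)·ln[ε/(3.7D) + √(3.17ν²L/(gD³h_f))]
√(gD⁵h_f/L) = √(9.81·0.312⁵·5.36/311) = 0.02236
ε/(3.7D) = 2.25×10^-4; √(3.17ν²L/(gD³h_f)) = 3.75×10^-5
Q = -0.965·0.02236·ln(2.627×10^-4) = 0.1779 m³/s
Check: V = 2.33 m/s, Re = 4.81×10^5, f = 0.01962, h_f = 5.40 m ≈ 5.36 m ✓

Q ≈ 178 L/s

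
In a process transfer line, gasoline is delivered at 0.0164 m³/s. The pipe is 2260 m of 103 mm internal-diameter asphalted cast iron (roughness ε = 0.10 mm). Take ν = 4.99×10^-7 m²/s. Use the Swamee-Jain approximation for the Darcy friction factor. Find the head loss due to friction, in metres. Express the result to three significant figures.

h_f ≈ 88.2 m

V = 4Q/(πD²) = 4·0.0164/(π·0.103²) = 1.968 m/s
Re = VD/ν = 1.968·0.103/4.99×10^-7 = 4.06×10^5 → turbulent
ε/D = 0.10/103 = 9.71×10^-4
Swamee-Jain: f = 0.02037
h_f = f(L/D)V²/(2g) = 0.02037·(2260/0.103)·1.968²/(2·9.81) = 88.25 m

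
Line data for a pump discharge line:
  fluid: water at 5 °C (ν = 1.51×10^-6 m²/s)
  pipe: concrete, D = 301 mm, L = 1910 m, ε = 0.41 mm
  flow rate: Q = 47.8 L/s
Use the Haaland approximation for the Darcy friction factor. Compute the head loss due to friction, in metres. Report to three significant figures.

h_f ≈ 3.31 m

V = 4Q/(πD²) = 4·0.0478/(π·0.301²) = 0.6717 m/s
Re = VD/ν = 0.6717·0.301/1.51×10^-6 = 1.34×10^5 → turbulent
ε/D = 0.41/301 = 0.00136
Haaland: f = 0.02271
h_f = f(L/D)V²/(2g) = 0.02271·(1910/0.301)·0.6717²/(2·9.81) = 3.314 m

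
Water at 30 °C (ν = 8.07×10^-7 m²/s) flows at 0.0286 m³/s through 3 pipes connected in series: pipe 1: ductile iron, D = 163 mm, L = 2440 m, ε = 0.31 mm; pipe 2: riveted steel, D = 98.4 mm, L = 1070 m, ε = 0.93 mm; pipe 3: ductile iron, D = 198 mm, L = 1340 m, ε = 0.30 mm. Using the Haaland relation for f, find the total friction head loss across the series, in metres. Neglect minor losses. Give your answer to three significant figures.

H ≈ 334 m

Pipe 1: V = 1.371 m/s, Re = 2.77×10^5, ε/D = 0.00190, f = 0.02375, h_1 = f(L/D)V²/2g = 34.04 m
Pipe 2: V = 3.761 m/s, Re = 4.59×10^5, ε/D = 0.00945, f = 0.03739, h_2 = f(L/D)V²/2g = 293.1 m
Pipe 3: V = 0.9289 m/s, Re = 2.28×10^5, ε/D = 0.00152, f = 0.02266, h_3 = f(L/D)V²/2g = 6.744 m
Series → Q common, losses add: H = Σh = 333.9 m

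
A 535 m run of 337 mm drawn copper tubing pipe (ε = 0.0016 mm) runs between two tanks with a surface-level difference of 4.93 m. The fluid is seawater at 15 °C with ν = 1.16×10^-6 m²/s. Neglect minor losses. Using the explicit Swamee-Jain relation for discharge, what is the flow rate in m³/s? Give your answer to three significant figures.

Q ≈ 0.196 m³/s

Swamee-Jain (Type II): Q = -0.965·√(gD⁵h_f/L)·ln[ε/(3.7D) + √(3.17ν²L/(gD³h_f))]
√(gD⁵h_f/L) = √(9.81·0.337⁵·4.93/535) = 0.01982
ε/(3.7D) = 1.28×10^-6; √(3.17ν²L/(gD³h_f)) = 3.51×10^-5
Q = -0.965·0.01982·ln(3.640×10^-5) = 0.1955 m³/s
Check: V = 2.19 m/s, Re = 6.37×10^5, f = 0.01263, h_f = 4.91 m ≈ 4.93 m ✓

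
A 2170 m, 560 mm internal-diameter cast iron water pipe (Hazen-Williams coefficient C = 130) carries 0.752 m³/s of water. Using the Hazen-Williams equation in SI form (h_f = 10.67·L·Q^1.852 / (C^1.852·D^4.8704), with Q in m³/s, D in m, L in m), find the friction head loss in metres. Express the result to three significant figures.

h_f = 10.67·2170·0.752^1.852 / (130^1.852·0.560^4.8704) = 27.98 m

h_f ≈ 28.0 m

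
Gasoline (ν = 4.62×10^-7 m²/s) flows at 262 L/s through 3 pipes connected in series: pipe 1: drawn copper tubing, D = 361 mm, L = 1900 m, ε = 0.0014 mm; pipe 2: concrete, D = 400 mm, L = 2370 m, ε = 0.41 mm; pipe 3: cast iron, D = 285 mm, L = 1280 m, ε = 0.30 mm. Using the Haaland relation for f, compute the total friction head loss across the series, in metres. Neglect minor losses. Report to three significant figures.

H ≈ 122 m

Pipe 1: V = 2.560 m/s, Re = 2.00×10^6, ε/D = 3.88×10^-6, f = 0.01045, h_1 = f(L/D)V²/2g = 18.37 m
Pipe 2: V = 2.085 m/s, Re = 1.81×10^6, ε/D = 0.00102, f = 0.01994, h_2 = f(L/D)V²/2g = 26.18 m
Pipe 3: V = 4.107 m/s, Re = 2.53×10^6, ε/D = 0.00105, f = 0.02003, h_3 = f(L/D)V²/2g = 77.32 m
Series → Q common, losses add: H = Σh = 121.9 m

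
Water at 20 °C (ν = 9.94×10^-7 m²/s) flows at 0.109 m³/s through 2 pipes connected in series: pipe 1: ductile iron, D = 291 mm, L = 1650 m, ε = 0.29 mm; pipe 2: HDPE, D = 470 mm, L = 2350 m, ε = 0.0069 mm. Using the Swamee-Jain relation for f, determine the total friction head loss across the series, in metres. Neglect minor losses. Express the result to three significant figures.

H ≈ 17.3 m

Pipe 1: V = 1.639 m/s, Re = 4.80×10^5, ε/D = 9.97×10^-4, f = 0.02037, h_1 = f(L/D)V²/2g = 15.81 m
Pipe 2: V = 0.6283 m/s, Re = 2.97×10^5, ε/D = 1.47×10^-5, f = 0.01457, h_2 = f(L/D)V²/2g = 1.466 m
Series → Q common, losses add: H = Σh = 17.27 m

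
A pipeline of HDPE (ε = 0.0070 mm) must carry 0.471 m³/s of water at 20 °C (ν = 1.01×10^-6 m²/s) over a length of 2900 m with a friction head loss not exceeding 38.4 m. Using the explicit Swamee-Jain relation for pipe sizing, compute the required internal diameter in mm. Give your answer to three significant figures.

Swamee-Jain (Type III): D = 0.66·[ε^1.25·(LQ²/(gh_f))^4.75 + ν·Q^9.4·(L/(gh_f))^5.2]^0.04
LQ²/(gh_f) = 1.708; L/(gh_f) = 7.698
Term 1 = ε^1.25·(…)^4.75 = 4.58×10^-6; Term 2 = ν·Q^9.4·(…)^5.2 = 3.47×10^-5
D = 0.66·(4.58×10^-6 + 3.47×10^-5)^0.04 = 0.4398 m = 440 mm
Check: V = 3.10 m/s, Re = 1.35×10^6, f = 0.01150, h_f = 37.1 m ≈ 38.4 m ✓

D ≈ 440 mm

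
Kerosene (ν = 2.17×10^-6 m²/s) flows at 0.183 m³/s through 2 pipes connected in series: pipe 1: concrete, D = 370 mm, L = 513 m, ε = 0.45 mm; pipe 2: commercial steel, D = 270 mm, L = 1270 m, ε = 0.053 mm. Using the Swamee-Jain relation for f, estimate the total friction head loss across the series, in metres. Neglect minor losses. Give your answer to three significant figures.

Pipe 1: V = 1.702 m/s, Re = 2.90×10^5, ε/D = 0.00122, f = 0.02163, h_1 = f(L/D)V²/2g = 4.428 m
Pipe 2: V = 3.196 m/s, Re = 3.98×10^5, ε/D = 1.96×10^-4, f = 0.01581, h_2 = f(L/D)V²/2g = 38.71 m
Series → Q common, losses add: H = Σh = 43.14 m

H ≈ 43.1 m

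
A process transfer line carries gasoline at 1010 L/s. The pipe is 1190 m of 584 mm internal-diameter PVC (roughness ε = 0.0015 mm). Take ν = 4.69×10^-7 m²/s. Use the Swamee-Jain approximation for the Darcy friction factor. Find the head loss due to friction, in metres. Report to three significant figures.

V = 4Q/(πD²) = 4·1.01/(π·0.584²) = 3.771 m/s
Re = VD/ν = 3.771·0.584/4.69×10^-7 = 4.70×10^6 → turbulent
ε/D = 0.0015/584 = 2.57×10^-6
Swamee-Jain: f = 0.009262
h_f = f(L/D)V²/(2g) = 0.009262·(1190/0.584)·3.771²/(2·9.81) = 13.68 m

h_f ≈ 13.7 m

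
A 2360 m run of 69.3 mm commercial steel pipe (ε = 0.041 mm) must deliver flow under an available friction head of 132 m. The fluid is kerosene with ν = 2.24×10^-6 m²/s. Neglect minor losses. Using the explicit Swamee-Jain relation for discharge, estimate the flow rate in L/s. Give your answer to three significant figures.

Swamee-Jain (Type II): Q = -0.965·√(gD⁵h_f/L)·ln[ε/(3.7D) + √(3.17ν²L/(gD³h_f))]
√(gD⁵h_f/L) = √(9.81·0.0693⁵·132/2360) = 9.365×10^-4
ε/(3.7D) = 1.60×10^-4; √(3.17ν²L/(gD³h_f)) = 2.95×10^-4
Q = -0.965·9.365×10^-4·ln(4.550×10^-4) = 0.006954 m³/s
Check: V = 1.84 m/s, Re = 5.70×10^4, f = 0.02246, h_f = 132 m ≈ 132 m ✓

Q ≈ 6.95 L/s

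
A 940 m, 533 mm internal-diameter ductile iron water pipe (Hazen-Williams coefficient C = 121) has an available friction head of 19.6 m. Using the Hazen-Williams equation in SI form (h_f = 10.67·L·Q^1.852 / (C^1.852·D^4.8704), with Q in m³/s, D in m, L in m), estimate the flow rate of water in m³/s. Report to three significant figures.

Rearranging: Q = [h_f·C^1.852·D^4.8704 / (10.67·L)]^(1/1.852)
Q = [19.6·121^1.852·0.533^4.8704 / (10.67·940)]^0.540 = 0.7968 m³/s

Q ≈ 0.797 m³/s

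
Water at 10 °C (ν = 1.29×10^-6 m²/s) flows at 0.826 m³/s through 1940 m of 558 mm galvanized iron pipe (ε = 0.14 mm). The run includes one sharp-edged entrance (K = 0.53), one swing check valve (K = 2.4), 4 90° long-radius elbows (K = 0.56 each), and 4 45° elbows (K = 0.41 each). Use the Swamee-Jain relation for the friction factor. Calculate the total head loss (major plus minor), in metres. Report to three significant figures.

H_L ≈ 34.4 m

V = 4Q/(πD²) = 3.378 m/s; V²/2g = 0.5815 m
Re = 1.46×10^6, ε/D = 2.51×10^-4 → f = 0.01505 (Swamee-Jain)
Major: h_f = f(L/D)·V²/2g = 0.01505·3477·0.5815 = 30.43 m
Minor: ΣK = 6.81; h_m = ΣK·V²/2g = 3.960 m
Total H_L = 30.43 + 3.960 = 34.39 m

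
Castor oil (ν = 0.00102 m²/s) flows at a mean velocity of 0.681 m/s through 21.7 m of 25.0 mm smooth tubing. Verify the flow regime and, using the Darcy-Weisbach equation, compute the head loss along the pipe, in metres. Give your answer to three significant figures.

Re = VD/ν = 0.681·0.02500/0.00102 = 16.7 → laminar (Re < 2300)
f = 64/Re = 3.834
h_f = f(L/D)V²/(2g) = 3.834·(21.7/0.02500)·0.681²/(2·9.81) = 78.67 m

h_f ≈ 78.7 m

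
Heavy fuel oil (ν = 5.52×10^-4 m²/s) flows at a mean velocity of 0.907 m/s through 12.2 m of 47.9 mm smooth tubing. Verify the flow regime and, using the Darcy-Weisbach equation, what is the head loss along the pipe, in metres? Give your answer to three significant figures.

h_f ≈ 8.68 m

Re = VD/ν = 0.907·0.04790/5.52×10^-4 = 78.7 → laminar (Re < 2300)
f = 64/Re = 0.8132
h_f = f(L/D)V²/(2g) = 0.8132·(12.2/0.04790)·0.907²/(2·9.81) = 8.684 m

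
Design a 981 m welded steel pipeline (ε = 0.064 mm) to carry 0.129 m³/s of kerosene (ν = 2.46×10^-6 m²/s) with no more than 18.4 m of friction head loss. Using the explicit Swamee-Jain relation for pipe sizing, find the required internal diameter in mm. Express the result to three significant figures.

D ≈ 266 mm

Swamee-Jain (Type III): D = 0.66·[ε^1.25·(LQ²/(gh_f))^4.75 + ν·Q^9.4·(L/(gh_f))^5.2]^0.04
LQ²/(gh_f) = 0.09044; L/(gh_f) = 5.435
Term 1 = ε^1.25·(…)^4.75 = 6.32×10^-11; Term 2 = ν·Q^9.4·(…)^5.2 = 7.14×10^-11
D = 0.66·(6.32×10^-11 + 7.14×10^-11)^0.04 = 0.2659 m = 266 mm
Check: V = 2.32 m/s, Re = 2.51×10^5, f = 0.01695, h_f = 17.2 m ≈ 18.4 m ✓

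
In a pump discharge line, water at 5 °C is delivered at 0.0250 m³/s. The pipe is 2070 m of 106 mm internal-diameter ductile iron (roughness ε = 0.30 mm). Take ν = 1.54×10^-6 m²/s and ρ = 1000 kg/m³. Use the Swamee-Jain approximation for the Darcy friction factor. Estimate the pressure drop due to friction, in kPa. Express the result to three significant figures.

Δp ≈ 2090 kPa

V = 4Q/(πD²) = 4·0.0250/(π·0.106²) = 2.833 m/s
Re = VD/ν = 2.833·0.106/1.54×10^-6 = 1.95×10^5 → turbulent
ε/D = 0.30/106 = 0.00283
Swamee-Jain: f = 0.02664
h_f = f(L/D)V²/(2g) = 0.02664·(2070/0.106)·2.833²/(2·9.81) = 212.8 m
Δp = ρg·h_f = 1000·9.81·212.8 = 2088 kPa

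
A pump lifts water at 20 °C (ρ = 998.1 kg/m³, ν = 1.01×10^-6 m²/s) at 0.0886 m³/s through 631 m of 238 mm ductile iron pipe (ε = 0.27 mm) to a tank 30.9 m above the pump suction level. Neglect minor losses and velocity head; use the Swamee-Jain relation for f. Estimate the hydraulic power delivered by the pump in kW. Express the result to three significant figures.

V = 4Q/(πD²) = 1.992 m/s; Re = 4.69×10^5; ε/D = 0.00113; f = 0.02096
h_f = f(L/D)V²/2g = 11.23 m
Total head H = z + h_f = 30.9 + 11.23 = 42.13 m
P_hyd = ρgQH = 998.1·9.81·0.0886·42.13 = 36.55 kW

P_hyd ≈ 36.6 kW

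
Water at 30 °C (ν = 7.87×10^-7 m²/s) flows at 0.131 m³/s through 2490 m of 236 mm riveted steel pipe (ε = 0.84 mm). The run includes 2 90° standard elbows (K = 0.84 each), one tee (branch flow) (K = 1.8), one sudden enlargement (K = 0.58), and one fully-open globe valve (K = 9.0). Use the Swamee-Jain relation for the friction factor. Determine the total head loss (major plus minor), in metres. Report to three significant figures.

H_L ≈ 139 m

V = 4Q/(πD²) = 2.995 m/s; V²/2g = 0.4571 m
Re = 8.98×10^5, ε/D = 0.00356 → f = 0.02767 (Swamee-Jain)
Major: h_f = f(L/D)·V²/2g = 0.02767·10551·0.4571 = 133.5 m
Minor: ΣK = 13.1; h_m = ΣK·V²/2g = 5.970 m
Total H_L = 133.5 + 5.970 = 139.4 m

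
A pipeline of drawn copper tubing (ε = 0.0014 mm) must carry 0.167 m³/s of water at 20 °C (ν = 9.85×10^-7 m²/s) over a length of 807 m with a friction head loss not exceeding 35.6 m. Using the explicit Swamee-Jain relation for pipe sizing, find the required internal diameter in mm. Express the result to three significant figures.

Swamee-Jain (Type III): D = 0.66·[ε^1.25·(LQ²/(gh_f))^4.75 + ν·Q^9.4·(L/(gh_f))^5.2]^0.04
LQ²/(gh_f) = 0.06444; L/(gh_f) = 2.311
Term 1 = ε^1.25·(…)^4.75 = 1.06×10^-13; Term 2 = ν·Q^9.4·(…)^5.2 = 3.79×10^-12
D = 0.66·(1.06×10^-13 + 3.79×10^-12)^0.04 = 0.2308 m = 231 mm
Check: V = 3.99 m/s, Re = 9.35×10^5, f = 0.01188, h_f = 33.8 m ≈ 35.6 m ✓

D ≈ 231 mm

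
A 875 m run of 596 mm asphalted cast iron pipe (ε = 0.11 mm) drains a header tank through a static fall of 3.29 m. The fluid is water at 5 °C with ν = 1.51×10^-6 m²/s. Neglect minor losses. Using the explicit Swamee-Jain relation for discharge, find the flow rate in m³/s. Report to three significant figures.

Swamee-Jain (Type II): Q = -0.965·√(gD⁵h_f/L)·ln[ε/(3.7D) + √(3.17ν²L/(gD³h_f))]
√(gD⁵h_f/L) = √(9.81·0.596⁵·3.29/875) = 0.05267
ε/(3.7D) = 4.99×10^-5; √(3.17ν²L/(gD³h_f)) = 3.04×10^-5
Q = -0.965·0.05267·ln(8.031×10^-5) = 0.4793 m³/s
Check: V = 1.72 m/s, Re = 6.78×10^5, f = 0.01498, h_f = 3.31 m ≈ 3.29 m ✓

Q ≈ 0.479 m³/s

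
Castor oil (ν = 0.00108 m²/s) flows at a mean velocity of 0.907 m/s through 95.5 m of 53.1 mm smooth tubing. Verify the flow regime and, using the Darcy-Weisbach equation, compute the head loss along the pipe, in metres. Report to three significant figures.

h_f ≈ 108 m

Re = VD/ν = 0.907·0.05310/0.00108 = 44.6 → laminar (Re < 2300)
f = 64/Re = 1.435
h_f = f(L/D)V²/(2g) = 1.435·(95.5/0.05310)·0.907²/(2·9.81) = 108.2 m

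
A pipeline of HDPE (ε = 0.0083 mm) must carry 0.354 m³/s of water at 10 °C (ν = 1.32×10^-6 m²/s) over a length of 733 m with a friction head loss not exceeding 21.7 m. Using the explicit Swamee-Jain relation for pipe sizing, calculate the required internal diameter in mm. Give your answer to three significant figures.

Swamee-Jain (Type III): D = 0.66·[ε^1.25·(LQ²/(gh_f))^4.75 + ν·Q^9.4·(L/(gh_f))^5.2]^0.04
LQ²/(gh_f) = 0.4315; L/(gh_f) = 3.443
Term 1 = ε^1.25·(…)^4.75 = 8.22×10^-9; Term 2 = ν·Q^9.4·(…)^5.2 = 4.71×10^-8
D = 0.66·(8.22×10^-9 + 4.71×10^-8)^0.04 = 0.3383 m = 338 mm
Check: V = 3.94 m/s, Re = 1.01×10^6, f = 0.01217, h_f = 20.8 m ≈ 21.7 m ✓

D ≈ 338 mm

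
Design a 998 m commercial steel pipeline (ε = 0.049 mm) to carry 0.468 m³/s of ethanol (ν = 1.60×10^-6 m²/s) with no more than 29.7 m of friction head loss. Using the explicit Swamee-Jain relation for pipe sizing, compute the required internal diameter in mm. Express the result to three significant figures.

D ≈ 389 mm

Swamee-Jain (Type III): D = 0.66·[ε^1.25·(LQ²/(gh_f))^4.75 + ν·Q^9.4·(L/(gh_f))^5.2]^0.04
LQ²/(gh_f) = 0.7502; L/(gh_f) = 3.425
Term 1 = ε^1.25·(…)^4.75 = 1.05×10^-6; Term 2 = ν·Q^9.4·(…)^5.2 = 7.67×10^-7
D = 0.66·(1.05×10^-6 + 7.67×10^-7)^0.04 = 0.3889 m = 389 mm
Check: V = 3.94 m/s, Re = 9.58×10^5, f = 0.01392, h_f = 28.2 m ≈ 29.7 m ✓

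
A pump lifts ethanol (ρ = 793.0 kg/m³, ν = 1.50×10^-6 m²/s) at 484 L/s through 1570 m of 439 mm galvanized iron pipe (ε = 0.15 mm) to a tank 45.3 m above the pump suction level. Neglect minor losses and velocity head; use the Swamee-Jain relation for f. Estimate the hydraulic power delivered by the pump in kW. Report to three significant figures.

V = 4Q/(πD²) = 3.198 m/s; Re = 9.36×10^5; ε/D = 3.42×10^-4; f = 0.01616
h_f = f(L/D)V²/2g = 30.12 m
Total head H = z + h_f = 45.3 + 30.12 = 75.42 m
P_hyd = ρgQH = 793.0·9.81·0.484·75.42 = 284.0 kW

P_hyd ≈ 284 kW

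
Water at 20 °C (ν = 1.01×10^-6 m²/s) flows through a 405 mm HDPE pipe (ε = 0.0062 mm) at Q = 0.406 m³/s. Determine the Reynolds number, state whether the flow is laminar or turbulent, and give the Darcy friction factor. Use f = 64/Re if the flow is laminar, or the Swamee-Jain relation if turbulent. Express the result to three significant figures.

Re ≈ 1.26×10^6; turbulent; f ≈ 0.0116

V = 4Q/(πD²) = 3.152 m/s
Re = VD/ν = 3.152·0.405/1.01×10^-6 = 1.26×10^6
Re > 4000 → turbulent; ε/D = 1.53×10^-5
Swamee-Jain: f = 0.01159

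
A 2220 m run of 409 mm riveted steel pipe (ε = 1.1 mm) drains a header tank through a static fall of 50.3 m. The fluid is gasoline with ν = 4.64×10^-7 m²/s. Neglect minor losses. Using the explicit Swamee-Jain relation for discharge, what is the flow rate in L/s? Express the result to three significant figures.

Swamee-Jain (Type II): Q = -0.965·√(gD⁵h_f/L)·ln[ε/(3.7D) + √(3.17ν²L/(gD³h_f))]
√(gD⁵h_f/L) = √(9.81·0.409⁵·50.3/2220) = 0.05044
ε/(3.7D) = 7.27×10^-4; √(3.17ν²L/(gD³h_f)) = 6.70×10^-6
Q = -0.965·0.05044·ln(7.336×10^-4) = 0.3513 m³/s
Check: V = 2.67 m/s, Re = 2.36×10^6, f = 0.02548, h_f = 50.4 m ≈ 50.3 m ✓

Q ≈ 351 L/s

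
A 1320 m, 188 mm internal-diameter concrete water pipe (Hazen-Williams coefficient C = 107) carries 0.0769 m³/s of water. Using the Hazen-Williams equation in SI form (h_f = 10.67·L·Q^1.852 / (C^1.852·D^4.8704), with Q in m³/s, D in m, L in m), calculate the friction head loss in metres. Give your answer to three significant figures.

h_f ≈ 72.8 m

h_f = 10.67·1320·0.0769^1.852 / (107^1.852·0.188^4.8704) = 72.81 m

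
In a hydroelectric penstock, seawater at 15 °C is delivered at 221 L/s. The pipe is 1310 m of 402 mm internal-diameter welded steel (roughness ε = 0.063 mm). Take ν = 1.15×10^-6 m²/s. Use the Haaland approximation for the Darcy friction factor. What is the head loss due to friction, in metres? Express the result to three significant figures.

h_f ≈ 7.36 m

V = 4Q/(πD²) = 4·0.221/(π·0.402²) = 1.741 m/s
Re = VD/ν = 1.741·0.402/1.15×10^-6 = 6.09×10^5 → turbulent
ε/D = 0.063/402 = 1.57×10^-4
Haaland: f = 0.01461
h_f = f(L/D)V²/(2g) = 0.01461·(1310/0.402)·1.741²/(2·9.81) = 7.356 m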